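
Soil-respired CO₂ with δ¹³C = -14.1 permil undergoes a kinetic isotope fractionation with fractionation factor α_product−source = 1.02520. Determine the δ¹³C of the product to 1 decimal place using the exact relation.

δ_product = (δ_source + 1000)·α − 1000
δ_product = (-14.1 + 1000) × 1.02520 − 1000
δ_product = 1010.745 − 1000 = 10.74 permil

10.7 permil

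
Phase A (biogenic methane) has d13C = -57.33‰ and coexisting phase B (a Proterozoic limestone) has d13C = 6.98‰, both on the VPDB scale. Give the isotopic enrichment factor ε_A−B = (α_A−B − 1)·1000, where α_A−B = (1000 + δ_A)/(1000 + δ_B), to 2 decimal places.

α_A−B = (1000 + -57.33) / (1000 + 6.98) = 942.67 / 1006.98 = 0.936136
ε_A−B = (0.936136 − 1) × 1000 = -63.864‰
(The approximation ε ≈ δ_A − δ_B would give -64.31‰.)

-63.86‰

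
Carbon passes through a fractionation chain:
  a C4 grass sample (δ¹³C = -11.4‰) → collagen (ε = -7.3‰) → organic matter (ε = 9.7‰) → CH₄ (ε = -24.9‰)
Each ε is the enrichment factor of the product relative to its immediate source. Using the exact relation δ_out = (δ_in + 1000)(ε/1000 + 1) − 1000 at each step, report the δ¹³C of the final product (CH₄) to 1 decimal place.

-33.8‰

step 1: δ = (-11.40 + 1000)·(-7.3/1000 + 1) − 1000 = -18.62‰
step 2: δ = (-18.62 + 1000)·(9.7/1000 + 1) − 1000 = -9.10‰
step 3: δ = (-9.10 + 1000)·(-24.9/1000 + 1) − 1000 = -33.77‰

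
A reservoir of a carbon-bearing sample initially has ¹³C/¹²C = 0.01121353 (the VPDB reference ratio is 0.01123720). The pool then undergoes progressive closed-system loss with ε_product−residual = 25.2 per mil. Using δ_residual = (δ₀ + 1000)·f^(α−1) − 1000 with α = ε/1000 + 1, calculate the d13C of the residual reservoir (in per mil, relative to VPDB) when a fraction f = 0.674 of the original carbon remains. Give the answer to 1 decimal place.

δ₀ = (0.01121353/0.01123720 − 1)×1000 = (0.997894 − 1)×1000 = -2.106 per mil
α − 1 = ε/1000 = 0.0252
f^(α−1) = 0.674^(0.0252) = 0.990107
δ_res = (-2.106 + 1000) × 0.990107 − 1000 = 988.022 − 1000 = -11.98 per mil

-12.0 per mil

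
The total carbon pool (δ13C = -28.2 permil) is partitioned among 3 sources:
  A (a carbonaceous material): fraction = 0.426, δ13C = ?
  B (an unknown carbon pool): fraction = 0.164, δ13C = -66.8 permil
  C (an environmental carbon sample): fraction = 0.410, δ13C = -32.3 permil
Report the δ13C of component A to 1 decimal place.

-9.4 permil

Isotope mass balance: δ_bulk = Σ fᵢ·δᵢ.
-28.2 = 0.426×δ_A + 0.164×(-66.8) + 0.410×(-32.3)
0.426·δ_A = -28.2 − (-24.198) = -4.002
δ_A = -4.002 / 0.426 = -9.39 permil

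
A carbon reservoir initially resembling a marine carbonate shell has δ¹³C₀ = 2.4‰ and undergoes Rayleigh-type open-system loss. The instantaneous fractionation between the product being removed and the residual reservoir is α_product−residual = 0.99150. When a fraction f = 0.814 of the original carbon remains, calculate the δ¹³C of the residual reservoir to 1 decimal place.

Rayleigh residual: δ_res = (δ₀ + 1000)·f^(α−1) − 1000
α − 1 = -0.00850
f^(α−1) = 0.814^(-0.00850) = 1.001751
δ_res = (2.4 + 1000) × 1.001751 − 1000 = 1004.155 − 1000 = 4.15‰

4.2‰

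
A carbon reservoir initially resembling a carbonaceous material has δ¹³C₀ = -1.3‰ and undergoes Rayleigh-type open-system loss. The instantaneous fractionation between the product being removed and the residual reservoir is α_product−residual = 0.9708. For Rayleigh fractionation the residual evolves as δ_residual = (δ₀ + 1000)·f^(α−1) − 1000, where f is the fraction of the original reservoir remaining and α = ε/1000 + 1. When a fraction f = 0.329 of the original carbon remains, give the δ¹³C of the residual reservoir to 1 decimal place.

31.7‰

Rayleigh residual: δ_res = (δ₀ + 1000)·f^(α−1) − 1000
α − 1 = -0.02920
f^(α−1) = 0.329^(-0.02920) = 1.032994
δ_res = (-1.3 + 1000) × 1.032994 − 1000 = 1031.651 − 1000 = 31.65‰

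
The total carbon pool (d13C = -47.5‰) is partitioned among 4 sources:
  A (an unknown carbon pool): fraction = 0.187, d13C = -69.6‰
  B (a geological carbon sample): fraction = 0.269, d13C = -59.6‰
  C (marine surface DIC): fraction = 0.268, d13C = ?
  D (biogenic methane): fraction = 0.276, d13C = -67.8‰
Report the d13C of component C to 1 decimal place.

1.0‰

Isotope mass balance: δ_bulk = Σ fᵢ·δᵢ.
-47.5 = 0.187×(-69.6) + 0.269×(-59.6) + 0.268×δ_C + 0.276×(-67.8)
0.268·δ_C = -47.5 − (-47.760) = 0.260
δ_C = 0.260 / 0.268 = 0.97‰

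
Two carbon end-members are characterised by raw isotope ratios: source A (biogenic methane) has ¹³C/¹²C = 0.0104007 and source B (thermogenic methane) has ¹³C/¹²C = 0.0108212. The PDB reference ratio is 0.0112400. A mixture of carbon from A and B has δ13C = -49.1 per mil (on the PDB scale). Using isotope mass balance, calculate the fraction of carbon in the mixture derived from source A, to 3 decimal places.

δ_A = (0.0104007/0.0112400 − 1)×1000 = (0.925329 − 1)×1000 = -74.671 per mil
δ_B = (0.0108212/0.0112400 − 1)×1000 = (0.962740 − 1)×1000 = -37.260 per mil
f_A = (δ_mix − δ_B)/(δ_A − δ_B) = (-49.1 − (-37.260))/(-74.671 − (-37.260))
f_A = -11.840 / -37.411 = 0.3165

0.316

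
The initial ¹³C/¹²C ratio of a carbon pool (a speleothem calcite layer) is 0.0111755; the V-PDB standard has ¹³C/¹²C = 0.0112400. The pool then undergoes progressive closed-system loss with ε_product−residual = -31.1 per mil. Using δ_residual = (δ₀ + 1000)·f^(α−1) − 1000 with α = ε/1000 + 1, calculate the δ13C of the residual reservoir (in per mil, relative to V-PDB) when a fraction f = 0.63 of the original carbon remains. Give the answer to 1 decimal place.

δ₀ = (0.0111755/0.0112400 − 1)×1000 = (0.994262 − 1)×1000 = -5.738 per mil
α − 1 = ε/1000 = -0.0311
f^(α−1) = 0.63^(-0.0311) = 1.014473
δ_res = (-5.738 + 1000) × 1.014473 − 1000 = 1008.652 − 1000 = 8.65 per mil

8.7 per mil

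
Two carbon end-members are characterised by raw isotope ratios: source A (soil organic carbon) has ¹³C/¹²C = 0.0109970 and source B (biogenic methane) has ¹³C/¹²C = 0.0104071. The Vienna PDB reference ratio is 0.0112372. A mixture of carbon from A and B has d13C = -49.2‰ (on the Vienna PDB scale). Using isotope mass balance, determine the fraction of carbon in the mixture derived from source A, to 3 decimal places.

0.470

δ_A = (0.0109970/0.0112372 − 1)×1000 = (0.978625 − 1)×1000 = -21.375‰
δ_B = (0.0104071/0.0112372 − 1)×1000 = (0.926129 − 1)×1000 = -73.871‰
f_A = (δ_mix − δ_B)/(δ_A − δ_B) = (-49.2 − (-73.871))/(-21.375 − (-73.871))
f_A = 24.671 / 52.495 = 0.4700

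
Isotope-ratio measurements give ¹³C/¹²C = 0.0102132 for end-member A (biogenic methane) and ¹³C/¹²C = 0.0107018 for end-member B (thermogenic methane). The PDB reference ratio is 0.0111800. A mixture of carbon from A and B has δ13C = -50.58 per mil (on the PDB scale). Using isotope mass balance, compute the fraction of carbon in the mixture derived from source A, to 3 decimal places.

0.179

δ_A = (0.0102132/0.0111800 − 1)×1000 = (0.913524 − 1)×1000 = -86.476 per mil
δ_B = (0.0107018/0.0111800 − 1)×1000 = (0.957227 − 1)×1000 = -42.773 per mil
f_A = (δ_mix − δ_B)/(δ_A − δ_B) = (-50.58 − (-42.773))/(-86.476 − (-42.773))
f_A = -7.807 / -43.703 = 0.1786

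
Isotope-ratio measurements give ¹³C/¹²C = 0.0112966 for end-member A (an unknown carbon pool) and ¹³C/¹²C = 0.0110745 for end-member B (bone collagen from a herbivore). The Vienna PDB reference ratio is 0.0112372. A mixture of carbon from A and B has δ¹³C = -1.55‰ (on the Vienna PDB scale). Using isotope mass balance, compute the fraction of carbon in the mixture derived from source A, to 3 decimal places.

0.654

δ_A = (0.0112966/0.0112372 − 1)×1000 = (1.005286 − 1)×1000 = 5.286‰
δ_B = (0.0110745/0.0112372 − 1)×1000 = (0.985521 − 1)×1000 = -14.479‰
f_A = (δ_mix − δ_B)/(δ_A − δ_B) = (-1.55 − (-14.479))/(5.286 − (-14.479))
f_A = 12.929 / 19.765 = 0.6541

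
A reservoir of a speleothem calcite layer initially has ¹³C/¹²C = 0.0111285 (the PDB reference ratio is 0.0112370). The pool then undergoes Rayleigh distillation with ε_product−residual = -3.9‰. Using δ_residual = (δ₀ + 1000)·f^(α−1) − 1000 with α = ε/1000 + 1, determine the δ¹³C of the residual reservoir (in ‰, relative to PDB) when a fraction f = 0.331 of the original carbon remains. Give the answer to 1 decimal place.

δ₀ = (0.0111285/0.0112370 − 1)×1000 = (0.990344 − 1)×1000 = -9.656‰
α − 1 = ε/1000 = -0.0039
f^(α−1) = 0.331^(-0.0039) = 1.004321
δ_res = (-9.656 + 1000) × 1.004321 − 1000 = 994.624 − 1000 = -5.38‰

-5.4‰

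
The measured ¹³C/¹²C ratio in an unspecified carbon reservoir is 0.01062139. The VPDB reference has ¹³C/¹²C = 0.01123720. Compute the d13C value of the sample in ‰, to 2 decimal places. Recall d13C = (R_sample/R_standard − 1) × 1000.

-54.80‰

d13C = (R_sample / R_standard − 1) × 1000
R_sample / R_standard = 0.01062139 / 0.01123720 = 0.945199
d13C = (0.945199 − 1) × 1000 = -54.801‰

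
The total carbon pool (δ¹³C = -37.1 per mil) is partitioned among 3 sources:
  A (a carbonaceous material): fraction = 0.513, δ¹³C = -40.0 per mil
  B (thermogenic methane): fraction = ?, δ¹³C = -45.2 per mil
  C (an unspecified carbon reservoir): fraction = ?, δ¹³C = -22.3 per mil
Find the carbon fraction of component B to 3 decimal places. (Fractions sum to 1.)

Let f_B and f_C be the unknown fractions; fractions sum to 1 so f_B + f_C = 0.487.
Mass balance: Σ fᵢ·δᵢ = δ_bulk ⇒ f_B·(-45.2) + f_C·(-22.3) = -37.1 − (-20.520) = -16.580
Substitute f_C = 0.487 − f_B:
f_B·(-45.2 − -22.3) = -16.580 − 0.487×(-22.3) = -5.720
f_B = -5.720 / -22.9 = 0.2498

0.250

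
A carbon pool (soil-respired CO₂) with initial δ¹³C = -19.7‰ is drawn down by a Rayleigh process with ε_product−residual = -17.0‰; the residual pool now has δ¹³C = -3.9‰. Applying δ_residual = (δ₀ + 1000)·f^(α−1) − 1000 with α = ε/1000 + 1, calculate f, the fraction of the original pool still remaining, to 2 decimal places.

α − 1 = ε/1000 = -0.0170
(δ_res + 1000)/(δ₀ + 1000) = (-3.9 + 1000)/(-19.7 + 1000) = 996.1/980.3 = 1.016118
f = 1.016118^(1/-0.0170) = exp(ln(1.016118)/-0.0170) = exp(0.01599/-0.0170)
f = exp(-0.9405) = 0.3904

0.39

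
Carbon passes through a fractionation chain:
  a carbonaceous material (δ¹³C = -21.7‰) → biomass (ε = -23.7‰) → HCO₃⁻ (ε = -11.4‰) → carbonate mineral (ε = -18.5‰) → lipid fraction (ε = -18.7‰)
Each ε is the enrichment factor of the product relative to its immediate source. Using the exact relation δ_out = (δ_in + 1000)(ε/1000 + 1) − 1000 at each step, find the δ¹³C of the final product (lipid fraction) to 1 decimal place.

-90.6‰

step 1: δ = (-21.70 + 1000)·(-23.7/1000 + 1) − 1000 = -44.89‰
step 2: δ = (-44.89 + 1000)·(-11.4/1000 + 1) − 1000 = -55.77‰
step 3: δ = (-55.77 + 1000)·(-18.5/1000 + 1) − 1000 = -73.24‰
step 4: δ = (-73.24 + 1000)·(-18.7/1000 + 1) − 1000 = -90.57‰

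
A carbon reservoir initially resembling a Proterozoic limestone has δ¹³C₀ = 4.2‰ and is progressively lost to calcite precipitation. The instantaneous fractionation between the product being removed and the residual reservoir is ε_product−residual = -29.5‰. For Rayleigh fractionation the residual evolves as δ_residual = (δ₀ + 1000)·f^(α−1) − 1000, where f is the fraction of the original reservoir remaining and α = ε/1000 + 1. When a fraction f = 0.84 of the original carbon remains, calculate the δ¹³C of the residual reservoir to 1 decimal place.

9.4‰

Rayleigh residual: δ_res = (δ₀ + 1000)·f^(α−1) − 1000
α = ε/1000 + 1 = 0.97050, so α − 1 = -0.02950
f^(α−1) = 0.84^(-0.02950) = 1.005157
δ_res = (4.2 + 1000) × 1.005157 − 1000 = 1009.378 − 1000 = 9.38‰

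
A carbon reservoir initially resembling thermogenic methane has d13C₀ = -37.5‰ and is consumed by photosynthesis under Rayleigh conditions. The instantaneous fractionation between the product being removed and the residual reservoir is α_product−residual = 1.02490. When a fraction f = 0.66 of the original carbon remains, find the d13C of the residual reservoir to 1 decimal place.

-47.4‰

Rayleigh residual: δ_res = (δ₀ + 1000)·f^(α−1) − 1000
α − 1 = 0.02490
f^(α−1) = 0.66^(0.02490) = 0.989707
δ_res = (-37.5 + 1000) × 0.989707 − 1000 = 952.593 − 1000 = -47.41‰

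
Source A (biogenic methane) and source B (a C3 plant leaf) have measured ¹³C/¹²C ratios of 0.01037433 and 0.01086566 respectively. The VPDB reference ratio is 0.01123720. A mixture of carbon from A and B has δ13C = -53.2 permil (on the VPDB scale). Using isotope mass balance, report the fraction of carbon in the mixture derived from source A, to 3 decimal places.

0.461

δ_A = (0.01037433/0.01123720 − 1)×1000 = (0.923213 − 1)×1000 = -76.787 permil
δ_B = (0.01086566/0.01123720 − 1)×1000 = (0.966937 − 1)×1000 = -33.063 permil
f_A = (δ_mix − δ_B)/(δ_A − δ_B) = (-53.2 − (-33.063))/(-76.787 − (-33.063))
f_A = -20.137 / -43.724 = 0.4605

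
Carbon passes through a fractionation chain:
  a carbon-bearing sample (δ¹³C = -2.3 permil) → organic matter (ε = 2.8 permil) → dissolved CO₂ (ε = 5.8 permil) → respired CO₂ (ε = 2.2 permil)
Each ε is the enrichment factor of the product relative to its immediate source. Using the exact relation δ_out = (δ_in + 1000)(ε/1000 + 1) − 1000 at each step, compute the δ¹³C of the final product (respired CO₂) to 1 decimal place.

8.5 permil

step 1: δ = (-2.30 + 1000)·(2.8/1000 + 1) − 1000 = 0.49 permil
step 2: δ = (0.49 + 1000)·(5.8/1000 + 1) − 1000 = 6.30 permil
step 3: δ = (6.30 + 1000)·(2.2/1000 + 1) − 1000 = 8.51 permil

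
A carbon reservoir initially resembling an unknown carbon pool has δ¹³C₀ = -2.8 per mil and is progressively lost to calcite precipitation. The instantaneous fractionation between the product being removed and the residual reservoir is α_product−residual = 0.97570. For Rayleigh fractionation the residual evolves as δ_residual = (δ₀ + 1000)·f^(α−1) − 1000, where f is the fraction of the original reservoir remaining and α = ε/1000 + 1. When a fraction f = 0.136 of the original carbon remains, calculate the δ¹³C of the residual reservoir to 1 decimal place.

46.7 per mil

Rayleigh residual: δ_res = (δ₀ + 1000)·f^(α−1) − 1000
α − 1 = -0.02430
f^(α−1) = 0.136^(-0.02430) = 1.049675
δ_res = (-2.8 + 1000) × 1.049675 − 1000 = 1046.736 − 1000 = 46.74 per mil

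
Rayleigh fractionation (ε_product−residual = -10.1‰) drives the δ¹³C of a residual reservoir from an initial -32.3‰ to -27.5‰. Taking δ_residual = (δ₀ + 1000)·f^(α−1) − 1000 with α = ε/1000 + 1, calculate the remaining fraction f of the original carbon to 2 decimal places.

α − 1 = ε/1000 = -0.0101
(δ_res + 1000)/(δ₀ + 1000) = (-27.5 + 1000)/(-32.3 + 1000) = 972.5/967.7 = 1.004960
f = 1.004960^(1/-0.0101) = exp(ln(1.004960)/-0.0101) = exp(0.00495/-0.0101)
f = exp(-0.4899) = 0.6127

0.61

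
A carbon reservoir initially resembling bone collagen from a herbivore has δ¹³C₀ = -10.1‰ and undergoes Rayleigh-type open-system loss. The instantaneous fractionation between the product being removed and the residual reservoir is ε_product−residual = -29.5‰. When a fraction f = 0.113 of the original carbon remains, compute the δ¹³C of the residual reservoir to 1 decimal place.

Rayleigh residual: δ_res = (δ₀ + 1000)·f^(α−1) − 1000
α = ε/1000 + 1 = 0.97050, so α − 1 = -0.02950
f^(α−1) = 0.113^(-0.02950) = 1.066434
δ_res = (-10.1 + 1000) × 1.066434 − 1000 = 1055.664 − 1000 = 55.66‰

55.7‰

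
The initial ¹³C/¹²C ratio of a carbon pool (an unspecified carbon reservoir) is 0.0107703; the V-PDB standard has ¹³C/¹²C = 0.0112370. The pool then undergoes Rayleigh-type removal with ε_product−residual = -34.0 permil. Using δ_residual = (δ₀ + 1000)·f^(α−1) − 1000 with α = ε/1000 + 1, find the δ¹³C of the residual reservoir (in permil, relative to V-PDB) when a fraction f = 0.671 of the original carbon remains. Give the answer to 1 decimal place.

-28.4 permil

δ₀ = (0.0107703/0.0112370 − 1)×1000 = (0.958468 − 1)×1000 = -41.532 permil
α − 1 = ε/1000 = -0.0340
f^(α−1) = 0.671^(-0.0340) = 1.013658
δ_res = (-41.532 + 1000) × 1.013658 − 1000 = 971.558 − 1000 = -28.44 permil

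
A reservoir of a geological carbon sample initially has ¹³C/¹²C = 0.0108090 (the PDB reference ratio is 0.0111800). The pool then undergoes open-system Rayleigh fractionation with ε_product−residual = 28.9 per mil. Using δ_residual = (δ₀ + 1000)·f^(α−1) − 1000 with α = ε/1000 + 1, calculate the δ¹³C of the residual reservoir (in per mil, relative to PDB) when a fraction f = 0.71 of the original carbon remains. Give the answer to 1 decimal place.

δ₀ = (0.0108090/0.0111800 − 1)×1000 = (0.966816 − 1)×1000 = -33.184 per mil
α − 1 = ε/1000 = 0.0289
f^(α−1) = 0.71^(0.0289) = 0.990151
δ_res = (-33.184 + 1000) × 0.990151 − 1000 = 957.293 − 1000 = -42.71 per mil

-42.7 per mil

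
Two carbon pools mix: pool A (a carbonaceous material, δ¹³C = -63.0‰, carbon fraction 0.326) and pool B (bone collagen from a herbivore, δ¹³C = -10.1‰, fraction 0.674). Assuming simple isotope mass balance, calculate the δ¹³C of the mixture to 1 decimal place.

δ_mix = f_A·δ_A + f_B·δ_B
δ_mix = 0.326 × (-63.0) + 0.674 × (-10.1)
δ_mix = -20.54 + -6.81 = -27.35‰

-27.3‰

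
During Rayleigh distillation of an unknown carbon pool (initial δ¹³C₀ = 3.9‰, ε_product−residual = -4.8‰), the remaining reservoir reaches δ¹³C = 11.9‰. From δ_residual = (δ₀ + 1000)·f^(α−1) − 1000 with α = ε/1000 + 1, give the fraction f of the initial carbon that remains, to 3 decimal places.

0.191

α − 1 = ε/1000 = -0.0048
(δ_res + 1000)/(δ₀ + 1000) = (11.9 + 1000)/(3.9 + 1000) = 1011.9/1003.9 = 1.007969
f = 1.007969^(1/-0.0048) = exp(ln(1.007969)/-0.0048) = exp(0.00794/-0.0048)
f = exp(-1.6536) = 0.1914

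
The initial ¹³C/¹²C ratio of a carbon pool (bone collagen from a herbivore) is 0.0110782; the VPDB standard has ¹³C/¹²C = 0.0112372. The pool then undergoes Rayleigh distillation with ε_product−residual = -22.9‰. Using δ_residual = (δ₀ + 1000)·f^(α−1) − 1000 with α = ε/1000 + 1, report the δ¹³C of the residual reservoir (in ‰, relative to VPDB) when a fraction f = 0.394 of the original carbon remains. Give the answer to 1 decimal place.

7.1‰

δ₀ = (0.0110782/0.0112372 − 1)×1000 = (0.985851 − 1)×1000 = -14.149‰
α − 1 = ε/1000 = -0.0229
f^(α−1) = 0.394^(-0.0229) = 1.021558
δ_res = (-14.149 + 1000) × 1.021558 − 1000 = 1007.104 − 1000 = 7.10‰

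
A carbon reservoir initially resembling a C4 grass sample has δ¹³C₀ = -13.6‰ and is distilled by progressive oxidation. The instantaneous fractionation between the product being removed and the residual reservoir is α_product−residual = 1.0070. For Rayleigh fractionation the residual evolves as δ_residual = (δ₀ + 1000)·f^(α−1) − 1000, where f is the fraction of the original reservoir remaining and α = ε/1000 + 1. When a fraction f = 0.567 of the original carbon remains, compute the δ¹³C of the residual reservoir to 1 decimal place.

-17.5‰

Rayleigh residual: δ_res = (δ₀ + 1000)·f^(α−1) − 1000
α − 1 = 0.00700
f^(α−1) = 0.567^(0.00700) = 0.996036
δ_res = (-13.6 + 1000) × 0.996036 − 1000 = 982.490 − 1000 = -17.51‰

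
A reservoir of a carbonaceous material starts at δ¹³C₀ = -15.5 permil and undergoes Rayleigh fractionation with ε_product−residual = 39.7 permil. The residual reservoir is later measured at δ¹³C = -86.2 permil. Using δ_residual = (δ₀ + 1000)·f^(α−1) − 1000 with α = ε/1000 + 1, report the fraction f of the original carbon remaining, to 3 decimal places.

0.153

α − 1 = ε/1000 = 0.0397
(δ_res + 1000)/(δ₀ + 1000) = (-86.2 + 1000)/(-15.5 + 1000) = 913.8/984.5 = 0.928187
f = 0.928187^(1/0.0397) = exp(ln(0.928187)/0.0397) = exp(-0.07452/0.0397)
f = exp(-1.8771) = 0.1530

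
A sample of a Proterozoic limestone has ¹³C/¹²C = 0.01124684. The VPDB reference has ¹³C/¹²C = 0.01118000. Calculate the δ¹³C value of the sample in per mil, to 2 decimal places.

δ¹³C = (R_sample / R_standard − 1) × 1000
R_sample / R_standard = 0.01124684 / 0.01118000 = 1.005979
δ¹³C = (1.005979 − 1) × 1000 = 5.979 per mil

5.98 per mil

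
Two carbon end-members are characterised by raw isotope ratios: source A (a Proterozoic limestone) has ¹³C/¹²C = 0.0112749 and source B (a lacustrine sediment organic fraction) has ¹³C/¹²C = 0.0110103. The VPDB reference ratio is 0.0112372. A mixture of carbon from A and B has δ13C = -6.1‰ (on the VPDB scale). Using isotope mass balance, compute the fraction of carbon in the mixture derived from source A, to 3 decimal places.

0.598

δ_A = (0.0112749/0.0112372 − 1)×1000 = (1.003355 − 1)×1000 = 3.355‰
δ_B = (0.0110103/0.0112372 − 1)×1000 = (0.979808 − 1)×1000 = -20.192‰
f_A = (δ_mix − δ_B)/(δ_A − δ_B) = (-6.1 − (-20.192))/(3.355 − (-20.192))
f_A = 14.092 / 23.547 = 0.5985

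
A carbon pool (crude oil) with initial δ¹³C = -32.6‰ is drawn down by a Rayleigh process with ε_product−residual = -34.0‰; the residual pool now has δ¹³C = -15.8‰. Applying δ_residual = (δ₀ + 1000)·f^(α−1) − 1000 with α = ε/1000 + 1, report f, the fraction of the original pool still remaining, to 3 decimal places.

0.603

α − 1 = ε/1000 = -0.0340
(δ_res + 1000)/(δ₀ + 1000) = (-15.8 + 1000)/(-32.6 + 1000) = 984.2/967.4 = 1.017366
f = 1.017366^(1/-0.0340) = exp(ln(1.017366)/-0.0340) = exp(0.01722/-0.0340)
f = exp(-0.5064) = 0.6027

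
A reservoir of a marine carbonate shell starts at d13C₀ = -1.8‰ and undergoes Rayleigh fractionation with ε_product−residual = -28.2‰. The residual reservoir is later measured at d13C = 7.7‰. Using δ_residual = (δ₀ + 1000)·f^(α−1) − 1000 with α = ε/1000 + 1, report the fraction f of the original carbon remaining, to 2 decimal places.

0.71

α − 1 = ε/1000 = -0.0282
(δ_res + 1000)/(δ₀ + 1000) = (7.7 + 1000)/(-1.8 + 1000) = 1007.7/998.2 = 1.009517
f = 1.009517^(1/-0.0282) = exp(ln(1.009517)/-0.0282) = exp(0.00947/-0.0282)
f = exp(-0.3359) = 0.7147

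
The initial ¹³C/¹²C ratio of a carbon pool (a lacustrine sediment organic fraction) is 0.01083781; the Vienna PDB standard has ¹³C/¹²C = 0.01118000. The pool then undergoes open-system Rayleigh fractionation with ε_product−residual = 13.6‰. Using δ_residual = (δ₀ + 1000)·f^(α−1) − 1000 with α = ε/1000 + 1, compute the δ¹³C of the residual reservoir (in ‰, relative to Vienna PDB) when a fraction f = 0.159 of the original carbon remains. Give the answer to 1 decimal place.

δ₀ = (0.01083781/0.01118000 − 1)×1000 = (0.969393 − 1)×1000 = -30.607‰
α − 1 = ε/1000 = 0.0136
f^(α−1) = 0.159^(0.0136) = 0.975302
δ_res = (-30.607 + 1000) × 0.975302 − 1000 = 945.450 − 1000 = -54.55‰

-54.5‰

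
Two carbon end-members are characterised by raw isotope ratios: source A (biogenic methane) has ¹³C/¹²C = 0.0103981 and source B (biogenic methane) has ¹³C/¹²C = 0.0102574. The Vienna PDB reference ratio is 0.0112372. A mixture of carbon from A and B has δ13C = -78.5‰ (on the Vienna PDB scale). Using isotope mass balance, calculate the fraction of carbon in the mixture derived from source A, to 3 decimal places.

0.694

δ_A = (0.0103981/0.0112372 − 1)×1000 = (0.925328 − 1)×1000 = -74.672‰
δ_B = (0.0102574/0.0112372 − 1)×1000 = (0.912807 − 1)×1000 = -87.193‰
f_A = (δ_mix − δ_B)/(δ_A − δ_B) = (-78.5 − (-87.193))/(-74.672 − (-87.193))
f_A = 8.693 / 12.521 = 0.6942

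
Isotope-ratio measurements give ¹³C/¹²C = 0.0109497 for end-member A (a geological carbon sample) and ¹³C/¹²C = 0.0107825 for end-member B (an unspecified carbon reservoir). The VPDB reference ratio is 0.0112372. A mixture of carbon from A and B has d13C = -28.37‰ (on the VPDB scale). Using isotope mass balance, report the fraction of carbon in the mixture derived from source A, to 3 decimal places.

0.813

δ_A = (0.0109497/0.0112372 − 1)×1000 = (0.974415 − 1)×1000 = -25.585‰
δ_B = (0.0107825/0.0112372 − 1)×1000 = (0.959536 − 1)×1000 = -40.464‰
f_A = (δ_mix − δ_B)/(δ_A − δ_B) = (-28.37 − (-40.464))/(-25.585 − (-40.464))
f_A = 12.094 / 14.879 = 0.8128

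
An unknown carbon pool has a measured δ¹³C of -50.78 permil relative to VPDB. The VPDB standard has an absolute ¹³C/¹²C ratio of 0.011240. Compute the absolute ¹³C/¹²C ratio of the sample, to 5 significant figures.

R_sample = R_standard × (δ¹³C/1000 + 1)
R_sample = 0.011240 × (-50.78/1000 + 1) = 0.011240 × 0.949220
R_sample = 0.0106692

0.010669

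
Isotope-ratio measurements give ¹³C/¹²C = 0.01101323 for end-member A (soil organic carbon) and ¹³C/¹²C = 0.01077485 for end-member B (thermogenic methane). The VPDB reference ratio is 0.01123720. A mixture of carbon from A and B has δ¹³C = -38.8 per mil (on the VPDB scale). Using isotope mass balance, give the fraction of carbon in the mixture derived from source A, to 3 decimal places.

0.111

δ_A = (0.01101323/0.01123720 − 1)×1000 = (0.980069 − 1)×1000 = -19.931 per mil
δ_B = (0.01077485/0.01123720 − 1)×1000 = (0.958855 − 1)×1000 = -41.145 per mil
f_A = (δ_mix − δ_B)/(δ_A − δ_B) = (-38.8 − (-41.145))/(-19.931 − (-41.145))
f_A = 2.345 / 21.213 = 0.1105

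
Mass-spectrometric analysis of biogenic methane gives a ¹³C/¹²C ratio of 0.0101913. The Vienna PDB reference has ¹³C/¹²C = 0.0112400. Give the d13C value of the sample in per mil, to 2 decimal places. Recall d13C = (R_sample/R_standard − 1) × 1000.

-93.30 per mil

d13C = (R_sample / R_standard − 1) × 1000
R_sample / R_standard = 0.0101913 / 0.0112400 = 0.906699
d13C = (0.906699 − 1) × 1000 = -93.301 per mil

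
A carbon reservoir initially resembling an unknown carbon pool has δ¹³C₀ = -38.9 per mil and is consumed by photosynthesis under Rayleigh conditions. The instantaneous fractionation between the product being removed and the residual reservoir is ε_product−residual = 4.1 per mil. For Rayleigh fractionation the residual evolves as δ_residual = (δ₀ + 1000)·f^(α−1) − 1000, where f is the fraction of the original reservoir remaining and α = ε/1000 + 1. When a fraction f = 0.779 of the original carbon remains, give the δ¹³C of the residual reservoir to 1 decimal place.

-39.9 per mil

Rayleigh residual: δ_res = (δ₀ + 1000)·f^(α−1) − 1000
α = ε/1000 + 1 = 1.00410, so α − 1 = 0.00410
f^(α−1) = 0.779^(0.00410) = 0.998977
δ_res = (-38.9 + 1000) × 0.998977 − 1000 = 960.116 − 1000 = -39.88 per mil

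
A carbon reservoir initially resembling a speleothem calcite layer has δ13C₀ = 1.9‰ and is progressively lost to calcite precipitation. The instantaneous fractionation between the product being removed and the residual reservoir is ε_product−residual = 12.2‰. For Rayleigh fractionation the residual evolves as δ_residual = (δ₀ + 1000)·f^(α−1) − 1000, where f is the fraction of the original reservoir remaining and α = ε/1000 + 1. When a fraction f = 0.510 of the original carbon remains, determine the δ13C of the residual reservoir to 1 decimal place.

-6.3‰

Rayleigh residual: δ_res = (δ₀ + 1000)·f^(α−1) − 1000
α = ε/1000 + 1 = 1.01220, so α − 1 = 0.01220
f^(α−1) = 0.510^(0.01220) = 0.991819
δ_res = (1.9 + 1000) × 0.991819 − 1000 = 993.703 − 1000 = -6.30‰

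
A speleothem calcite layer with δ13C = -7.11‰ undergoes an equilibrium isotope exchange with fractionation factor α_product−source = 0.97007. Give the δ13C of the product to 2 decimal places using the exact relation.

-36.83‰

δ_product = (δ_source + 1000)·α − 1000
δ_product = (-7.11 + 1000) × 0.97007 − 1000
δ_product = 963.173 − 1000 = -36.827‰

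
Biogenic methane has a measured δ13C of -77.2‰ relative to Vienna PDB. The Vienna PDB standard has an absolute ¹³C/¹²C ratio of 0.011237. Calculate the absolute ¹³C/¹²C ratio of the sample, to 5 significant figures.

R_sample = R_standard × (δ13C/1000 + 1)
R_sample = 0.011237 × (-77.2/1000 + 1) = 0.011237 × 0.922800
R_sample = 0.0103695

0.010370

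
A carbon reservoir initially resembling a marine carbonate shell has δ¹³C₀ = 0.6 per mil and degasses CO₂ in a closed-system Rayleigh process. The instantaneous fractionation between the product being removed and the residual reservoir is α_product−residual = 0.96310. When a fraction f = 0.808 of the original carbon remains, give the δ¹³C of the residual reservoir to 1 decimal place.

Rayleigh residual: δ_res = (δ₀ + 1000)·f^(α−1) − 1000
α − 1 = -0.03690
f^(α−1) = 0.808^(-0.03690) = 1.007898
δ_res = (0.6 + 1000) × 1.007898 − 1000 = 1008.503 − 1000 = 8.50 per mil

8.5 per mil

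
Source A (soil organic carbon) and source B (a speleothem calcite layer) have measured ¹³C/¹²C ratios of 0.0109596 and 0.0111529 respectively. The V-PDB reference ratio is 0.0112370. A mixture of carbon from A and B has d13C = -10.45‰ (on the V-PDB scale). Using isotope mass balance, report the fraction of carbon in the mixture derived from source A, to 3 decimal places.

0.172

δ_A = (0.0109596/0.0112370 − 1)×1000 = (0.975314 − 1)×1000 = -24.686‰
δ_B = (0.0111529/0.0112370 − 1)×1000 = (0.992516 − 1)×1000 = -7.484‰
f_A = (δ_mix − δ_B)/(δ_A − δ_B) = (-10.45 − (-7.484))/(-24.686 − (-7.484))
f_A = -2.966 / -17.202 = 0.1724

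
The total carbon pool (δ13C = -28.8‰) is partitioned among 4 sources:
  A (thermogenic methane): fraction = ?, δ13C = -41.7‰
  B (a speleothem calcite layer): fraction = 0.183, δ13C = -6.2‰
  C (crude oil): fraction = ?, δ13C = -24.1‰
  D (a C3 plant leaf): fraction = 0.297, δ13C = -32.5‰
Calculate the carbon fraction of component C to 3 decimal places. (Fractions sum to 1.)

Let f_C and f_A be the unknown fractions; fractions sum to 1 so f_C + f_A = 0.520.
Mass balance: Σ fᵢ·δᵢ = δ_bulk ⇒ f_C·(-24.1) + f_A·(-41.7) = -28.8 − (-10.787) = -18.013
Substitute f_A = 0.520 − f_C:
f_C·(-24.1 − -41.7) = -18.013 − 0.520×(-41.7) = 3.671
f_C = 3.671 / 17.6 = 0.2086

0.209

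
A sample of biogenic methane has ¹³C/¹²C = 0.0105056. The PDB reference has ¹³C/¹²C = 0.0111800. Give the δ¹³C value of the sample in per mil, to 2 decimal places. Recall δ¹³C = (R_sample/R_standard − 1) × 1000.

-60.32 per mil

δ¹³C = (R_sample / R_standard − 1) × 1000
R_sample / R_standard = 0.0105056 / 0.0111800 = 0.939678
δ¹³C = (0.939678 − 1) × 1000 = -60.322 per mil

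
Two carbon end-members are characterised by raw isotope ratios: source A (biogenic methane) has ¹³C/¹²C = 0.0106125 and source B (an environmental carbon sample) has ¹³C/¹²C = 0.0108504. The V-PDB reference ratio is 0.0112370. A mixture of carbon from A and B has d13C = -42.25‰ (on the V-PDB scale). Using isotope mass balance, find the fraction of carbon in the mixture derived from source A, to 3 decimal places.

δ_A = (0.0106125/0.0112370 − 1)×1000 = (0.944425 − 1)×1000 = -55.575‰
δ_B = (0.0108504/0.0112370 − 1)×1000 = (0.965596 − 1)×1000 = -34.404‰
f_A = (δ_mix − δ_B)/(δ_A − δ_B) = (-42.25 − (-34.404))/(-55.575 − (-34.404))
f_A = -7.846 / -21.171 = 0.3706

0.371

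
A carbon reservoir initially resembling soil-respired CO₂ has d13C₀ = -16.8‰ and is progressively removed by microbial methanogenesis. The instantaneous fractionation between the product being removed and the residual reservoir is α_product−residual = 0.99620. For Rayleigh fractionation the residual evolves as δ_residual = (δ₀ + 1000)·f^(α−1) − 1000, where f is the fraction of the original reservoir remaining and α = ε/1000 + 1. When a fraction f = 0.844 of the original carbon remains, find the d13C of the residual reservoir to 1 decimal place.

-16.2‰

Rayleigh residual: δ_res = (δ₀ + 1000)·f^(α−1) − 1000
α − 1 = -0.00380
f^(α−1) = 0.844^(-0.00380) = 1.000645
δ_res = (-16.8 + 1000) × 1.000645 − 1000 = 983.834 − 1000 = -16.17‰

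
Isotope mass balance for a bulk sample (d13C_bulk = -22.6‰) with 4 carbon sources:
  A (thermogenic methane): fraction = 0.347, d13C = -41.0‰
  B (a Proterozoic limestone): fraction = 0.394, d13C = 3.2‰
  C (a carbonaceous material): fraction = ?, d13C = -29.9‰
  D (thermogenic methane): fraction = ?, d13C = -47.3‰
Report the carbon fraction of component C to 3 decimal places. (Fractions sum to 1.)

0.150

Let f_C and f_D be the unknown fractions; fractions sum to 1 so f_C + f_D = 0.259.
Mass balance: Σ fᵢ·δᵢ = δ_bulk ⇒ f_C·(-29.9) + f_D·(-47.3) = -22.6 − (-12.966) = -9.634
Substitute f_D = 0.259 − f_C:
f_C·(-29.9 − -47.3) = -9.634 − 0.259×(-47.3) = 2.617
f_C = 2.617 / 17.4 = 0.1504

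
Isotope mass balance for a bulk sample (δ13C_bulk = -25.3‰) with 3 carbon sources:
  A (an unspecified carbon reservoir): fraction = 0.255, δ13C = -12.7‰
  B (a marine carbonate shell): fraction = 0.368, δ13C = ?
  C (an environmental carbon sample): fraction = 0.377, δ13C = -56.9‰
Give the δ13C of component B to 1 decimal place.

Isotope mass balance: δ_bulk = Σ fᵢ·δᵢ.
-25.3 = 0.255×(-12.7) + 0.368×δ_B + 0.377×(-56.9)
0.368·δ_B = -25.3 − (-24.690) = -0.610
δ_B = -0.610 / 0.368 = -1.66‰

-1.7‰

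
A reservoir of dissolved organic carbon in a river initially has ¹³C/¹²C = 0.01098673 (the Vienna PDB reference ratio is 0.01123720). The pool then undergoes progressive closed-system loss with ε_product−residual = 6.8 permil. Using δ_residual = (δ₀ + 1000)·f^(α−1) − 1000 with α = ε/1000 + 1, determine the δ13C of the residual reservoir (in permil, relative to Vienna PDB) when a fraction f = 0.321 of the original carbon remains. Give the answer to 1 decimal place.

δ₀ = (0.01098673/0.01123720 − 1)×1000 = (0.977711 − 1)×1000 = -22.289 permil
α − 1 = ε/1000 = 0.0068
f^(α−1) = 0.321^(0.0068) = 0.992303
δ_res = (-22.289 + 1000) × 0.992303 − 1000 = 970.185 − 1000 = -29.81 permil

-29.8 permil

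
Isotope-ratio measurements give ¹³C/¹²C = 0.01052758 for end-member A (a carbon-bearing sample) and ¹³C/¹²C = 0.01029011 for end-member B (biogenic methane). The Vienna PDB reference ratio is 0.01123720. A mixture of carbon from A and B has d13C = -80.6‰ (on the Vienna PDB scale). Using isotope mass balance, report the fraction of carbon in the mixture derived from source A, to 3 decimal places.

δ_A = (0.01052758/0.01123720 − 1)×1000 = (0.936851 − 1)×1000 = -63.149‰
δ_B = (0.01029011/0.01123720 − 1)×1000 = (0.915718 − 1)×1000 = -84.282‰
f_A = (δ_mix − δ_B)/(δ_A − δ_B) = (-80.6 − (-84.282))/(-63.149 − (-84.282))
f_A = 3.682 / 21.132 = 0.1742

0.174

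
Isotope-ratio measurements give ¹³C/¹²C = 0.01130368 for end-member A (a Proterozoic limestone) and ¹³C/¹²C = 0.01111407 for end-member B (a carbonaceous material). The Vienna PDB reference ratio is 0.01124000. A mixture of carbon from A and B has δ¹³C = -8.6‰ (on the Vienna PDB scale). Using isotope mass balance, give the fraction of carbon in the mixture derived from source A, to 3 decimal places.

δ_A = (0.01130368/0.01124000 − 1)×1000 = (1.005665 − 1)×1000 = 5.665‰
δ_B = (0.01111407/0.01124000 − 1)×1000 = (0.988796 − 1)×1000 = -11.204‰
f_A = (δ_mix − δ_B)/(δ_A − δ_B) = (-8.6 − (-11.204))/(5.665 − (-11.204))
f_A = 2.604 / 16.869 = 0.1543

0.154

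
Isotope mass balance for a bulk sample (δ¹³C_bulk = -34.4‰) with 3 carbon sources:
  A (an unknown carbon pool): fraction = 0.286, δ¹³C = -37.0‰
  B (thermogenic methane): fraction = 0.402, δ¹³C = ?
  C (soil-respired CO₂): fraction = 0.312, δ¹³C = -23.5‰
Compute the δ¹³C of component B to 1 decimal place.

-41.0‰

Isotope mass balance: δ_bulk = Σ fᵢ·δᵢ.
-34.4 = 0.286×(-37.0) + 0.402×δ_B + 0.312×(-23.5)
0.402·δ_B = -34.4 − (-17.914) = -16.486
δ_B = -16.486 / 0.402 = -41.01‰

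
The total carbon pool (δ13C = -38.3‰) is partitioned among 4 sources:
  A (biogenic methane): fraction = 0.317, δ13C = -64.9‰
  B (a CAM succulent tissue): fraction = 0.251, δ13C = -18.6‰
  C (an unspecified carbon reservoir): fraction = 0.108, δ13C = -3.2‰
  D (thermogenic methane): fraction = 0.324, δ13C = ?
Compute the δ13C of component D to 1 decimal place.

Isotope mass balance: δ_bulk = Σ fᵢ·δᵢ.
-38.3 = 0.317×(-64.9) + 0.251×(-18.6) + 0.108×(-3.2) + 0.324×δ_D
0.324·δ_D = -38.3 − (-25.588) = -12.712
δ_D = -12.712 / 0.324 = -39.24‰

-39.2‰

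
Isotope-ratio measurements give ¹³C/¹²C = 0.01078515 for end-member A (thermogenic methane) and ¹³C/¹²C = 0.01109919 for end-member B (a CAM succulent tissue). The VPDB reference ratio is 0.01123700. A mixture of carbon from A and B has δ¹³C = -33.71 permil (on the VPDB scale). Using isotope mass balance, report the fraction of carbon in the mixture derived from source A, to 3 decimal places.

δ_A = (0.01078515/0.01123700 − 1)×1000 = (0.959789 − 1)×1000 = -40.211 permil
δ_B = (0.01109919/0.01123700 − 1)×1000 = (0.987736 − 1)×1000 = -12.264 permil
f_A = (δ_mix − δ_B)/(δ_A − δ_B) = (-33.71 − (-12.264))/(-40.211 − (-12.264))
f_A = -21.446 / -27.947 = 0.7674

0.767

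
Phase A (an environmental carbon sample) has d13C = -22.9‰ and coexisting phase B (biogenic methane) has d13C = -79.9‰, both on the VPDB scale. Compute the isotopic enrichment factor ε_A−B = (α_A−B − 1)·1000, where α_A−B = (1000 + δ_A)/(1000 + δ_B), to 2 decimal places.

61.95‰

α_A−B = (1000 + -22.9) / (1000 + -79.9) = 977.1 / 920.1 = 1.061950
ε_A−B = (1.061950 − 1) × 1000 = 61.950‰
(The approximation ε ≈ δ_A − δ_B would give 57.0‰.)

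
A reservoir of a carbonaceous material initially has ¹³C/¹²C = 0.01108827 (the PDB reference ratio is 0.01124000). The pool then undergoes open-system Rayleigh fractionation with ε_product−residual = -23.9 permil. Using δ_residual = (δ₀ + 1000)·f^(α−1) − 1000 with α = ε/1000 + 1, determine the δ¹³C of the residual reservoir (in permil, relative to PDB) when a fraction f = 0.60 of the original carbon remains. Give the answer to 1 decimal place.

-1.4 permil

δ₀ = (0.01108827/0.01124000 − 1)×1000 = (0.986501 − 1)×1000 = -13.499 permil
α − 1 = ε/1000 = -0.0239
f^(α−1) = 0.60^(-0.0239) = 1.012284
δ_res = (-13.499 + 1000) × 1.012284 − 1000 = 998.619 − 1000 = -1.38 permil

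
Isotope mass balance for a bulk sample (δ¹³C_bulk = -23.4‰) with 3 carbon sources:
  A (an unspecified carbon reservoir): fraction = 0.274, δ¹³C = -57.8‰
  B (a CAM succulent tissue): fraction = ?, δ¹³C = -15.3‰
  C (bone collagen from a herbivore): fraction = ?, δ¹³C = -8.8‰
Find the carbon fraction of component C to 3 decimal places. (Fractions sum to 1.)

Let f_C and f_B be the unknown fractions; fractions sum to 1 so f_C + f_B = 0.726.
Mass balance: Σ fᵢ·δᵢ = δ_bulk ⇒ f_C·(-8.8) + f_B·(-15.3) = -23.4 − (-15.837) = -7.563
Substitute f_B = 0.726 − f_C:
f_C·(-8.8 − -15.3) = -7.563 − 0.726×(-15.3) = 3.545
f_C = 3.545 / 6.5 = 0.5454

0.545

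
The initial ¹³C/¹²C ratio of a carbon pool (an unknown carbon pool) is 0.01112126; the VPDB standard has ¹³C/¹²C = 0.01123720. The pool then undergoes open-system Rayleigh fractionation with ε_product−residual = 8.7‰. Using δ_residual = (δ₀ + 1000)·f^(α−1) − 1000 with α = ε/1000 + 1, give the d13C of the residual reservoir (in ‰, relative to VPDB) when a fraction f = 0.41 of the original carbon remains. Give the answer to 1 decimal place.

-18.0‰

δ₀ = (0.01112126/0.01123720 − 1)×1000 = (0.989682 − 1)×1000 = -10.318‰
α − 1 = ε/1000 = 0.0087
f^(α−1) = 0.41^(0.0087) = 0.992273
δ_res = (-10.318 + 1000) × 0.992273 − 1000 = 982.035 − 1000 = -17.96‰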